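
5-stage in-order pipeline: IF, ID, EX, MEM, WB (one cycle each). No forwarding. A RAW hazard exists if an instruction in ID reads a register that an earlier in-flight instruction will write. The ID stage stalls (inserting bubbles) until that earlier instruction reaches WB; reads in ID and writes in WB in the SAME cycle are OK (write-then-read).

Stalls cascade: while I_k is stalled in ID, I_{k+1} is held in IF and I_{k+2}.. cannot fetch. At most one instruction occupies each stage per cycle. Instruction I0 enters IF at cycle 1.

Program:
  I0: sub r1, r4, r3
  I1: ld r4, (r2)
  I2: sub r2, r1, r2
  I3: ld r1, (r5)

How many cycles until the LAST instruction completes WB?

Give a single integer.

Answer: 9

Derivation:
I0 sub r1 <- r4,r3: IF@1 ID@2 stall=0 (-) EX@3 MEM@4 WB@5
I1 ld r4 <- r2: IF@2 ID@3 stall=0 (-) EX@4 MEM@5 WB@6
I2 sub r2 <- r1,r2: IF@3 ID@4 stall=1 (RAW on I0.r1 (WB@5)) EX@6 MEM@7 WB@8
I3 ld r1 <- r5: IF@4 ID@6 stall=0 (-) EX@7 MEM@8 WB@9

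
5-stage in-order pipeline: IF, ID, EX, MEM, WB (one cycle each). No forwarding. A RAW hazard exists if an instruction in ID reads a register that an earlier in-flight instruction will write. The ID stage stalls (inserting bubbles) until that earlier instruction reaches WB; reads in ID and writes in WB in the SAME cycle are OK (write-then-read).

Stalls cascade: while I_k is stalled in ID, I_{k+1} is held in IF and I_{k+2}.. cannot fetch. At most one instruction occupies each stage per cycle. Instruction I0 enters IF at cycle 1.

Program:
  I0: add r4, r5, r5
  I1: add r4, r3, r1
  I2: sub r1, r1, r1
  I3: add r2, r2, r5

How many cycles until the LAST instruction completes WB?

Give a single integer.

Answer: 8

Derivation:
I0 add r4 <- r5,r5: IF@1 ID@2 stall=0 (-) EX@3 MEM@4 WB@5
I1 add r4 <- r3,r1: IF@2 ID@3 stall=0 (-) EX@4 MEM@5 WB@6
I2 sub r1 <- r1,r1: IF@3 ID@4 stall=0 (-) EX@5 MEM@6 WB@7
I3 add r2 <- r2,r5: IF@4 ID@5 stall=0 (-) EX@6 MEM@7 WB@8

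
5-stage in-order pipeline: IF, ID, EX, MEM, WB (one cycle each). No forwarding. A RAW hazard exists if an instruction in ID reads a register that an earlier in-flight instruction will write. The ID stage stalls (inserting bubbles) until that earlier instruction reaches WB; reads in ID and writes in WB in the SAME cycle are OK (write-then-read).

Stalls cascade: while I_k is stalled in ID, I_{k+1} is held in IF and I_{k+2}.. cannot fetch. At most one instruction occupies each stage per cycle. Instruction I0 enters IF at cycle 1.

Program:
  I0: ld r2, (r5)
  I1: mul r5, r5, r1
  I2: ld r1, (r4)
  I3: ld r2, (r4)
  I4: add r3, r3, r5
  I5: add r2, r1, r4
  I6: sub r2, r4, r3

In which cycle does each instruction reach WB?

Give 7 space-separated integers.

Answer: 5 6 7 8 9 10 12

Derivation:
I0 ld r2 <- r5: IF@1 ID@2 stall=0 (-) EX@3 MEM@4 WB@5
I1 mul r5 <- r5,r1: IF@2 ID@3 stall=0 (-) EX@4 MEM@5 WB@6
I2 ld r1 <- r4: IF@3 ID@4 stall=0 (-) EX@5 MEM@6 WB@7
I3 ld r2 <- r4: IF@4 ID@5 stall=0 (-) EX@6 MEM@7 WB@8
I4 add r3 <- r3,r5: IF@5 ID@6 stall=0 (-) EX@7 MEM@8 WB@9
I5 add r2 <- r1,r4: IF@6 ID@7 stall=0 (-) EX@8 MEM@9 WB@10
I6 sub r2 <- r4,r3: IF@7 ID@8 stall=1 (RAW on I4.r3 (WB@9)) EX@10 MEM@11 WB@12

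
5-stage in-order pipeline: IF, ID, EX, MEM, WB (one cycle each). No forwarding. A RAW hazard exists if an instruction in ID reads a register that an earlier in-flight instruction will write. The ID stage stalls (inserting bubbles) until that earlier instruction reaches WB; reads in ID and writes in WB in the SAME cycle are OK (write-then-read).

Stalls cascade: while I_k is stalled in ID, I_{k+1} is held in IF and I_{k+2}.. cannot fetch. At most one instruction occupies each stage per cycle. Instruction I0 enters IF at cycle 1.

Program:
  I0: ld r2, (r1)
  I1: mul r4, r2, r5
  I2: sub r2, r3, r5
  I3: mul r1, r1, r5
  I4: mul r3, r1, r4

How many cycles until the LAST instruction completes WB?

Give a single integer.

I0 ld r2 <- r1: IF@1 ID@2 stall=0 (-) EX@3 MEM@4 WB@5
I1 mul r4 <- r2,r5: IF@2 ID@3 stall=2 (RAW on I0.r2 (WB@5)) EX@6 MEM@7 WB@8
I2 sub r2 <- r3,r5: IF@3 ID@6 stall=0 (-) EX@7 MEM@8 WB@9
I3 mul r1 <- r1,r5: IF@6 ID@7 stall=0 (-) EX@8 MEM@9 WB@10
I4 mul r3 <- r1,r4: IF@7 ID@8 stall=2 (RAW on I3.r1 (WB@10)) EX@11 MEM@12 WB@13

Answer: 13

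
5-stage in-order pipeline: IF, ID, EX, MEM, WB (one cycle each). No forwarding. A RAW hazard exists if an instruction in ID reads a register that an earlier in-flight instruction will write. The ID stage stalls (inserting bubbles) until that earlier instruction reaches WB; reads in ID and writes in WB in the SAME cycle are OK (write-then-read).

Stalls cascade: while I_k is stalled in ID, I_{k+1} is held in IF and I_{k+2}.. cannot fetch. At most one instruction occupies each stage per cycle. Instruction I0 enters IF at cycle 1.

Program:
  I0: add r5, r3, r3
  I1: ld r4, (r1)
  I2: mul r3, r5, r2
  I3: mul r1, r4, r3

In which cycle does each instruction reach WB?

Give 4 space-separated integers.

I0 add r5 <- r3,r3: IF@1 ID@2 stall=0 (-) EX@3 MEM@4 WB@5
I1 ld r4 <- r1: IF@2 ID@3 stall=0 (-) EX@4 MEM@5 WB@6
I2 mul r3 <- r5,r2: IF@3 ID@4 stall=1 (RAW on I0.r5 (WB@5)) EX@6 MEM@7 WB@8
I3 mul r1 <- r4,r3: IF@4 ID@6 stall=2 (RAW on I2.r3 (WB@8)) EX@9 MEM@10 WB@11

Answer: 5 6 8 11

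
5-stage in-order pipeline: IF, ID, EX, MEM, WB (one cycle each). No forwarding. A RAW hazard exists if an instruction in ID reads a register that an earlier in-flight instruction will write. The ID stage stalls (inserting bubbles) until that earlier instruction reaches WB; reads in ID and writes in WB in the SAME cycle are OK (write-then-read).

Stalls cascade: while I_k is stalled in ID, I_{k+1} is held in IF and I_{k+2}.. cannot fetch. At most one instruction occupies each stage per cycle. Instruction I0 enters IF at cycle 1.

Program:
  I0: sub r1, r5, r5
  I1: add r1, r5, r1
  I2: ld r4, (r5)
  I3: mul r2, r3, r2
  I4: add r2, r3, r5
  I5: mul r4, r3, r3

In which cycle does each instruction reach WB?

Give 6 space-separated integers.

I0 sub r1 <- r5,r5: IF@1 ID@2 stall=0 (-) EX@3 MEM@4 WB@5
I1 add r1 <- r5,r1: IF@2 ID@3 stall=2 (RAW on I0.r1 (WB@5)) EX@6 MEM@7 WB@8
I2 ld r4 <- r5: IF@3 ID@6 stall=0 (-) EX@7 MEM@8 WB@9
I3 mul r2 <- r3,r2: IF@6 ID@7 stall=0 (-) EX@8 MEM@9 WB@10
I4 add r2 <- r3,r5: IF@7 ID@8 stall=0 (-) EX@9 MEM@10 WB@11
I5 mul r4 <- r3,r3: IF@8 ID@9 stall=0 (-) EX@10 MEM@11 WB@12

Answer: 5 8 9 10 11 12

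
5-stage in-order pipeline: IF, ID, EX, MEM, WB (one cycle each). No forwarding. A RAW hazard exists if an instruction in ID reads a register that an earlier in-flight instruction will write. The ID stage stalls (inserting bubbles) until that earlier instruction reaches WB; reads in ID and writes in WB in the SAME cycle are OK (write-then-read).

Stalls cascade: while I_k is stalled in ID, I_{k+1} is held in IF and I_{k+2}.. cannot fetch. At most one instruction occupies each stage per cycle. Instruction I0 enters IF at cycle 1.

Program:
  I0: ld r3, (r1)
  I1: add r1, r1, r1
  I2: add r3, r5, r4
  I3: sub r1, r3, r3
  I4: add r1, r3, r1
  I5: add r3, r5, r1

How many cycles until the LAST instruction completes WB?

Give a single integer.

I0 ld r3 <- r1: IF@1 ID@2 stall=0 (-) EX@3 MEM@4 WB@5
I1 add r1 <- r1,r1: IF@2 ID@3 stall=0 (-) EX@4 MEM@5 WB@6
I2 add r3 <- r5,r4: IF@3 ID@4 stall=0 (-) EX@5 MEM@6 WB@7
I3 sub r1 <- r3,r3: IF@4 ID@5 stall=2 (RAW on I2.r3 (WB@7)) EX@8 MEM@9 WB@10
I4 add r1 <- r3,r1: IF@5 ID@8 stall=2 (RAW on I3.r1 (WB@10)) EX@11 MEM@12 WB@13
I5 add r3 <- r5,r1: IF@8 ID@11 stall=2 (RAW on I4.r1 (WB@13)) EX@14 MEM@15 WB@16

Answer: 16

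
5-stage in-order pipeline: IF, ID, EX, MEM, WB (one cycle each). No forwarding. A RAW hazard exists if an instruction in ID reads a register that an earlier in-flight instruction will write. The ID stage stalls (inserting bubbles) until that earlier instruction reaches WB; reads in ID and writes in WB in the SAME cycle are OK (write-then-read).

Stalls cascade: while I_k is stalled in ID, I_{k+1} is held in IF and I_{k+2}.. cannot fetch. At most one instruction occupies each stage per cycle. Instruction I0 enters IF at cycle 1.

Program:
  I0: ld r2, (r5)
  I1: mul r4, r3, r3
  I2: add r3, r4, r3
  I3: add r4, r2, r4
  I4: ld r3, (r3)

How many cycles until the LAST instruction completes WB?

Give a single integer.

Answer: 12

Derivation:
I0 ld r2 <- r5: IF@1 ID@2 stall=0 (-) EX@3 MEM@4 WB@5
I1 mul r4 <- r3,r3: IF@2 ID@3 stall=0 (-) EX@4 MEM@5 WB@6
I2 add r3 <- r4,r3: IF@3 ID@4 stall=2 (RAW on I1.r4 (WB@6)) EX@7 MEM@8 WB@9
I3 add r4 <- r2,r4: IF@4 ID@7 stall=0 (-) EX@8 MEM@9 WB@10
I4 ld r3 <- r3: IF@7 ID@8 stall=1 (RAW on I2.r3 (WB@9)) EX@10 MEM@11 WB@12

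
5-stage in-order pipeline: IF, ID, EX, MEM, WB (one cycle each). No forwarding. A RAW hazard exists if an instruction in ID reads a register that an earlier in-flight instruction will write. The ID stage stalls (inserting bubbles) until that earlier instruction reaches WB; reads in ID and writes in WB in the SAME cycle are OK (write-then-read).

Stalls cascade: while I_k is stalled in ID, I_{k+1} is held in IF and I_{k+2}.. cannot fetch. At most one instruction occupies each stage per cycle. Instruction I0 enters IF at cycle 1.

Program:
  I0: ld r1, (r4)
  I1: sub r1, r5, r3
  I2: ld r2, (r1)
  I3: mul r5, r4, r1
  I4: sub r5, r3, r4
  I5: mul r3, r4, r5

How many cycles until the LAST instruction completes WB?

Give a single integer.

Answer: 14

Derivation:
I0 ld r1 <- r4: IF@1 ID@2 stall=0 (-) EX@3 MEM@4 WB@5
I1 sub r1 <- r5,r3: IF@2 ID@3 stall=0 (-) EX@4 MEM@5 WB@6
I2 ld r2 <- r1: IF@3 ID@4 stall=2 (RAW on I1.r1 (WB@6)) EX@7 MEM@8 WB@9
I3 mul r5 <- r4,r1: IF@4 ID@7 stall=0 (-) EX@8 MEM@9 WB@10
I4 sub r5 <- r3,r4: IF@7 ID@8 stall=0 (-) EX@9 MEM@10 WB@11
I5 mul r3 <- r4,r5: IF@8 ID@9 stall=2 (RAW on I4.r5 (WB@11)) EX@12 MEM@13 WB@14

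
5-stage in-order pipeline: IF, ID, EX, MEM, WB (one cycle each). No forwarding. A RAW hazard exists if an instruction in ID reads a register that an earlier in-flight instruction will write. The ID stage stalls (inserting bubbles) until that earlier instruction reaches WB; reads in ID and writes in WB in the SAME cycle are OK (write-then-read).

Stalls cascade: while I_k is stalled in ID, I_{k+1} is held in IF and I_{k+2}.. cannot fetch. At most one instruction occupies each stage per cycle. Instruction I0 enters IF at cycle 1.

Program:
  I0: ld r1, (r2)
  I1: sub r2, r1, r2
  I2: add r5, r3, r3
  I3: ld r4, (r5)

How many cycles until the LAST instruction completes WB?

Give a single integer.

Answer: 12

Derivation:
I0 ld r1 <- r2: IF@1 ID@2 stall=0 (-) EX@3 MEM@4 WB@5
I1 sub r2 <- r1,r2: IF@2 ID@3 stall=2 (RAW on I0.r1 (WB@5)) EX@6 MEM@7 WB@8
I2 add r5 <- r3,r3: IF@3 ID@6 stall=0 (-) EX@7 MEM@8 WB@9
I3 ld r4 <- r5: IF@6 ID@7 stall=2 (RAW on I2.r5 (WB@9)) EX@10 MEM@11 WB@12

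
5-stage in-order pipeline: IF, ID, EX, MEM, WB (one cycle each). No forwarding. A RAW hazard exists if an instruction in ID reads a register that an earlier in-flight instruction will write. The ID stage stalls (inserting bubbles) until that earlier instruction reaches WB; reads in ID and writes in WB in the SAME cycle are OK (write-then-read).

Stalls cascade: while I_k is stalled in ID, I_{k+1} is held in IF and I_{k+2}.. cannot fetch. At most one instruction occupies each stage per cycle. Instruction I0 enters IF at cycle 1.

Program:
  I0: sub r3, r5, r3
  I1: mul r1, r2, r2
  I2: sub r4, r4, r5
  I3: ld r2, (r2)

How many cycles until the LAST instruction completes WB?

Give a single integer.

Answer: 8

Derivation:
I0 sub r3 <- r5,r3: IF@1 ID@2 stall=0 (-) EX@3 MEM@4 WB@5
I1 mul r1 <- r2,r2: IF@2 ID@3 stall=0 (-) EX@4 MEM@5 WB@6
I2 sub r4 <- r4,r5: IF@3 ID@4 stall=0 (-) EX@5 MEM@6 WB@7
I3 ld r2 <- r2: IF@4 ID@5 stall=0 (-) EX@6 MEM@7 WB@8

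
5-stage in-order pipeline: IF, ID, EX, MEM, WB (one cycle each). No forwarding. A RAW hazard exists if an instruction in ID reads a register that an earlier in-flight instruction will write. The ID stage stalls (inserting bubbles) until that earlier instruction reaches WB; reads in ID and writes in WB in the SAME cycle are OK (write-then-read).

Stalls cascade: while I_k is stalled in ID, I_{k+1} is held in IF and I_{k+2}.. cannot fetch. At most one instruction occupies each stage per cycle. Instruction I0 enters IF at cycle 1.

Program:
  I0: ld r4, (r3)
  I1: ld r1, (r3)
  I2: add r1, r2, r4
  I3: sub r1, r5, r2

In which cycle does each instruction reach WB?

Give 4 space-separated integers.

Answer: 5 6 8 9

Derivation:
I0 ld r4 <- r3: IF@1 ID@2 stall=0 (-) EX@3 MEM@4 WB@5
I1 ld r1 <- r3: IF@2 ID@3 stall=0 (-) EX@4 MEM@5 WB@6
I2 add r1 <- r2,r4: IF@3 ID@4 stall=1 (RAW on I0.r4 (WB@5)) EX@6 MEM@7 WB@8
I3 sub r1 <- r5,r2: IF@4 ID@6 stall=0 (-) EX@7 MEM@8 WB@9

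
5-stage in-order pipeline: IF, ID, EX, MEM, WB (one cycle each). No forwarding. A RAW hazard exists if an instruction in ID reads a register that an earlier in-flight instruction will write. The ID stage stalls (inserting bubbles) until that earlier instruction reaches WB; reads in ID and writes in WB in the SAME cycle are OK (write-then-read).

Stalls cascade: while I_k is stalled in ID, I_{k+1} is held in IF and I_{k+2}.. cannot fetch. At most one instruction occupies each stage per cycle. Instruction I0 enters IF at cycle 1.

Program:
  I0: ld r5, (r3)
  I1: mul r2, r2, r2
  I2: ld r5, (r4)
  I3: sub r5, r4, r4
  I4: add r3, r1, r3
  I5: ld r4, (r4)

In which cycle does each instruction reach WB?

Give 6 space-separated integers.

I0 ld r5 <- r3: IF@1 ID@2 stall=0 (-) EX@3 MEM@4 WB@5
I1 mul r2 <- r2,r2: IF@2 ID@3 stall=0 (-) EX@4 MEM@5 WB@6
I2 ld r5 <- r4: IF@3 ID@4 stall=0 (-) EX@5 MEM@6 WB@7
I3 sub r5 <- r4,r4: IF@4 ID@5 stall=0 (-) EX@6 MEM@7 WB@8
I4 add r3 <- r1,r3: IF@5 ID@6 stall=0 (-) EX@7 MEM@8 WB@9
I5 ld r4 <- r4: IF@6 ID@7 stall=0 (-) EX@8 MEM@9 WB@10

Answer: 5 6 7 8 9 10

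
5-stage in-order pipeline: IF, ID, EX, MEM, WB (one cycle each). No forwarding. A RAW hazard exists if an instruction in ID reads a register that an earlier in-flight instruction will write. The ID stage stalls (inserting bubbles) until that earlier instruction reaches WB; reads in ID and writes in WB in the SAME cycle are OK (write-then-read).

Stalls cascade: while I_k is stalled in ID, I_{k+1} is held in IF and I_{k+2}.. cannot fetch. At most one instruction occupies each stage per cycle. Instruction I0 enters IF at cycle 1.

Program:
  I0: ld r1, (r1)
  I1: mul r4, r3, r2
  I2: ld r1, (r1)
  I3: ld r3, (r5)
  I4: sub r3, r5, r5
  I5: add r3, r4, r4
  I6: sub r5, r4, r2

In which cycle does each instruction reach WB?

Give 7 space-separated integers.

Answer: 5 6 8 9 10 11 12

Derivation:
I0 ld r1 <- r1: IF@1 ID@2 stall=0 (-) EX@3 MEM@4 WB@5
I1 mul r4 <- r3,r2: IF@2 ID@3 stall=0 (-) EX@4 MEM@5 WB@6
I2 ld r1 <- r1: IF@3 ID@4 stall=1 (RAW on I0.r1 (WB@5)) EX@6 MEM@7 WB@8
I3 ld r3 <- r5: IF@4 ID@6 stall=0 (-) EX@7 MEM@8 WB@9
I4 sub r3 <- r5,r5: IF@6 ID@7 stall=0 (-) EX@8 MEM@9 WB@10
I5 add r3 <- r4,r4: IF@7 ID@8 stall=0 (-) EX@9 MEM@10 WB@11
I6 sub r5 <- r4,r2: IF@8 ID@9 stall=0 (-) EX@10 MEM@11 WB@12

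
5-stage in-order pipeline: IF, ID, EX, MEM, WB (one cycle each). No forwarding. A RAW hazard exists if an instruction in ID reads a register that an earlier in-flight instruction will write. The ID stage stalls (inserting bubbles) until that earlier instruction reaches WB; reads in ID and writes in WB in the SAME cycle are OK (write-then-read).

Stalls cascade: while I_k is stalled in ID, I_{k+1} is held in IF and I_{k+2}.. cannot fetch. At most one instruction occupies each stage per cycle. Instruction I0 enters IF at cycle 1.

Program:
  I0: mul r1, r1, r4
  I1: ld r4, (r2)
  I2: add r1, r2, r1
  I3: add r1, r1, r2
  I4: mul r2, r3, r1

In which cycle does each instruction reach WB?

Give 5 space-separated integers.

Answer: 5 6 8 11 14

Derivation:
I0 mul r1 <- r1,r4: IF@1 ID@2 stall=0 (-) EX@3 MEM@4 WB@5
I1 ld r4 <- r2: IF@2 ID@3 stall=0 (-) EX@4 MEM@5 WB@6
I2 add r1 <- r2,r1: IF@3 ID@4 stall=1 (RAW on I0.r1 (WB@5)) EX@6 MEM@7 WB@8
I3 add r1 <- r1,r2: IF@4 ID@6 stall=2 (RAW on I2.r1 (WB@8)) EX@9 MEM@10 WB@11
I4 mul r2 <- r3,r1: IF@6 ID@9 stall=2 (RAW on I3.r1 (WB@11)) EX@12 MEM@13 WB@14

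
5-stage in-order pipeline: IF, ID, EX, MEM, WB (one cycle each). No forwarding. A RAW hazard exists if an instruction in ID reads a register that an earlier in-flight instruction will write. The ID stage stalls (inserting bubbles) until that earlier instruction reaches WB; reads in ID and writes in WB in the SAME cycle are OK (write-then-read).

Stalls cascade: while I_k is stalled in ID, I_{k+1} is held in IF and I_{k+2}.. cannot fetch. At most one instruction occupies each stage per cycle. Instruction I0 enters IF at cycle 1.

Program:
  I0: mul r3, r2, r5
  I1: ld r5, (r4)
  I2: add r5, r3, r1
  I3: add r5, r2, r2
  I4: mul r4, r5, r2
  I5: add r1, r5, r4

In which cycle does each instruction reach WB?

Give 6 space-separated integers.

I0 mul r3 <- r2,r5: IF@1 ID@2 stall=0 (-) EX@3 MEM@4 WB@5
I1 ld r5 <- r4: IF@2 ID@3 stall=0 (-) EX@4 MEM@5 WB@6
I2 add r5 <- r3,r1: IF@3 ID@4 stall=1 (RAW on I0.r3 (WB@5)) EX@6 MEM@7 WB@8
I3 add r5 <- r2,r2: IF@4 ID@6 stall=0 (-) EX@7 MEM@8 WB@9
I4 mul r4 <- r5,r2: IF@6 ID@7 stall=2 (RAW on I3.r5 (WB@9)) EX@10 MEM@11 WB@12
I5 add r1 <- r5,r4: IF@7 ID@10 stall=2 (RAW on I4.r4 (WB@12)) EX@13 MEM@14 WB@15

Answer: 5 6 8 9 12 15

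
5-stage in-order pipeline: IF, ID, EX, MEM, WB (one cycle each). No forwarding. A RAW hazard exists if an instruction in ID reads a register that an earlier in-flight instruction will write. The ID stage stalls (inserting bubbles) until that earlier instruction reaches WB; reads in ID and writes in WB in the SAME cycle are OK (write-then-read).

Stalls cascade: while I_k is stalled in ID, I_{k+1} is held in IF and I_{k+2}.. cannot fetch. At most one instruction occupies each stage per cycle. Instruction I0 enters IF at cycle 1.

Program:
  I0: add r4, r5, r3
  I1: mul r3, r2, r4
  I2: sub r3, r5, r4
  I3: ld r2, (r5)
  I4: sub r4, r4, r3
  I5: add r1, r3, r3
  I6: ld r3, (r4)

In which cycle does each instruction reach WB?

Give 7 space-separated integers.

Answer: 5 8 9 10 12 13 15

Derivation:
I0 add r4 <- r5,r3: IF@1 ID@2 stall=0 (-) EX@3 MEM@4 WB@5
I1 mul r3 <- r2,r4: IF@2 ID@3 stall=2 (RAW on I0.r4 (WB@5)) EX@6 MEM@7 WB@8
I2 sub r3 <- r5,r4: IF@3 ID@6 stall=0 (-) EX@7 MEM@8 WB@9
I3 ld r2 <- r5: IF@6 ID@7 stall=0 (-) EX@8 MEM@9 WB@10
I4 sub r4 <- r4,r3: IF@7 ID@8 stall=1 (RAW on I2.r3 (WB@9)) EX@10 MEM@11 WB@12
I5 add r1 <- r3,r3: IF@8 ID@10 stall=0 (-) EX@11 MEM@12 WB@13
I6 ld r3 <- r4: IF@10 ID@11 stall=1 (RAW on I4.r4 (WB@12)) EX@13 MEM@14 WB@15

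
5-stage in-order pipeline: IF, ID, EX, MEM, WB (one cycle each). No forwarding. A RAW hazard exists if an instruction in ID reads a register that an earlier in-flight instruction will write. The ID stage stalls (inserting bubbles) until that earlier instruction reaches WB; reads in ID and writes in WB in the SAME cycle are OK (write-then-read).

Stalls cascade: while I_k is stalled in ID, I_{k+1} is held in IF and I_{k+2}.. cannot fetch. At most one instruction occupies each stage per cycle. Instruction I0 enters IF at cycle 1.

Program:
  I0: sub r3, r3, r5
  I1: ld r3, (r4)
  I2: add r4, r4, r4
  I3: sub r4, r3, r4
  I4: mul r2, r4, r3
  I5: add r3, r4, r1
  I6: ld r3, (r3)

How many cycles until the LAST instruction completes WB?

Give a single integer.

I0 sub r3 <- r3,r5: IF@1 ID@2 stall=0 (-) EX@3 MEM@4 WB@5
I1 ld r3 <- r4: IF@2 ID@3 stall=0 (-) EX@4 MEM@5 WB@6
I2 add r4 <- r4,r4: IF@3 ID@4 stall=0 (-) EX@5 MEM@6 WB@7
I3 sub r4 <- r3,r4: IF@4 ID@5 stall=2 (RAW on I2.r4 (WB@7)) EX@8 MEM@9 WB@10
I4 mul r2 <- r4,r3: IF@5 ID@8 stall=2 (RAW on I3.r4 (WB@10)) EX@11 MEM@12 WB@13
I5 add r3 <- r4,r1: IF@8 ID@11 stall=0 (-) EX@12 MEM@13 WB@14
I6 ld r3 <- r3: IF@11 ID@12 stall=2 (RAW on I5.r3 (WB@14)) EX@15 MEM@16 WB@17

Answer: 17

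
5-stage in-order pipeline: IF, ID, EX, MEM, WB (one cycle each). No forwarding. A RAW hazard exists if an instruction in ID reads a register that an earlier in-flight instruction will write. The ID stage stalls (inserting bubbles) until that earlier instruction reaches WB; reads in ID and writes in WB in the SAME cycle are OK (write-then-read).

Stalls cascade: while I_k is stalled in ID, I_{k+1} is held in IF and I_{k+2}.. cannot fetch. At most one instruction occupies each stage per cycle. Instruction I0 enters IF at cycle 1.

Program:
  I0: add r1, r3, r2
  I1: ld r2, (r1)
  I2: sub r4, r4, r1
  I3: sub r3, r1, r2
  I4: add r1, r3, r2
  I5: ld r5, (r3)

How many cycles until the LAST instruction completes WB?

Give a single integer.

I0 add r1 <- r3,r2: IF@1 ID@2 stall=0 (-) EX@3 MEM@4 WB@5
I1 ld r2 <- r1: IF@2 ID@3 stall=2 (RAW on I0.r1 (WB@5)) EX@6 MEM@7 WB@8
I2 sub r4 <- r4,r1: IF@3 ID@6 stall=0 (-) EX@7 MEM@8 WB@9
I3 sub r3 <- r1,r2: IF@6 ID@7 stall=1 (RAW on I1.r2 (WB@8)) EX@9 MEM@10 WB@11
I4 add r1 <- r3,r2: IF@7 ID@9 stall=2 (RAW on I3.r3 (WB@11)) EX@12 MEM@13 WB@14
I5 ld r5 <- r3: IF@9 ID@12 stall=0 (-) EX@13 MEM@14 WB@15

Answer: 15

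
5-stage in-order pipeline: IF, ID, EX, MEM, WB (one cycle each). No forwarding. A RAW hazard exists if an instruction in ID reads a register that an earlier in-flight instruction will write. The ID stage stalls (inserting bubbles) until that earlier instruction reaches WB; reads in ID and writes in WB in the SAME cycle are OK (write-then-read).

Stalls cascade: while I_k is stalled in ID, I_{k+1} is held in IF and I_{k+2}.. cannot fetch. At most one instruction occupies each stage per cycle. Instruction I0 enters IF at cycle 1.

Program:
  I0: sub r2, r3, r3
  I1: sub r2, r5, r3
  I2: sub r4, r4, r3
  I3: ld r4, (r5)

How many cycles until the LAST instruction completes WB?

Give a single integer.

Answer: 8

Derivation:
I0 sub r2 <- r3,r3: IF@1 ID@2 stall=0 (-) EX@3 MEM@4 WB@5
I1 sub r2 <- r5,r3: IF@2 ID@3 stall=0 (-) EX@4 MEM@5 WB@6
I2 sub r4 <- r4,r3: IF@3 ID@4 stall=0 (-) EX@5 MEM@6 WB@7
I3 ld r4 <- r5: IF@4 ID@5 stall=0 (-) EX@6 MEM@7 WB@8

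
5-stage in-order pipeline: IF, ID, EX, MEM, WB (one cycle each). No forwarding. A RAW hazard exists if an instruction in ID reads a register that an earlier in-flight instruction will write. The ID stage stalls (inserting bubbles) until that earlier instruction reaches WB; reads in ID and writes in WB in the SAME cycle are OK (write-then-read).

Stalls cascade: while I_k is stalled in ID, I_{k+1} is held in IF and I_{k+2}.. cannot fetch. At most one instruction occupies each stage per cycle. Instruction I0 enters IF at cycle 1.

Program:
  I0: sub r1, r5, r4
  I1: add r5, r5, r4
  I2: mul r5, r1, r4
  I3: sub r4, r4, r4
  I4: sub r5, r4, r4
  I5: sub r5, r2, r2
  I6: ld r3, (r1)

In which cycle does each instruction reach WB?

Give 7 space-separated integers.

Answer: 5 6 8 9 12 13 14

Derivation:
I0 sub r1 <- r5,r4: IF@1 ID@2 stall=0 (-) EX@3 MEM@4 WB@5
I1 add r5 <- r5,r4: IF@2 ID@3 stall=0 (-) EX@4 MEM@5 WB@6
I2 mul r5 <- r1,r4: IF@3 ID@4 stall=1 (RAW on I0.r1 (WB@5)) EX@6 MEM@7 WB@8
I3 sub r4 <- r4,r4: IF@4 ID@6 stall=0 (-) EX@7 MEM@8 WB@9
I4 sub r5 <- r4,r4: IF@6 ID@7 stall=2 (RAW on I3.r4 (WB@9)) EX@10 MEM@11 WB@12
I5 sub r5 <- r2,r2: IF@7 ID@10 stall=0 (-) EX@11 MEM@12 WB@13
I6 ld r3 <- r1: IF@10 ID@11 stall=0 (-) EX@12 MEM@13 WB@14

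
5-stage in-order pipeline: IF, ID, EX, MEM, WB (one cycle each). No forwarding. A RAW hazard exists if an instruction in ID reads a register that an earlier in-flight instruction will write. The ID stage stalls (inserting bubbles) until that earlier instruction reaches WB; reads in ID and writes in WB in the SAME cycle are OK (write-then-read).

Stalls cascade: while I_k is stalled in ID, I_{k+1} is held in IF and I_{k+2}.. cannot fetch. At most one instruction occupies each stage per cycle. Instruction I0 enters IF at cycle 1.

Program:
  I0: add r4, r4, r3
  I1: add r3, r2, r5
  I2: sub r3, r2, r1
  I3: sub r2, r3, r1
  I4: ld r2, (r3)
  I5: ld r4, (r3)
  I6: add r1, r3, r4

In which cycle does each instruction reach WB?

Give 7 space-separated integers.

Answer: 5 6 7 10 11 12 15

Derivation:
I0 add r4 <- r4,r3: IF@1 ID@2 stall=0 (-) EX@3 MEM@4 WB@5
I1 add r3 <- r2,r5: IF@2 ID@3 stall=0 (-) EX@4 MEM@5 WB@6
I2 sub r3 <- r2,r1: IF@3 ID@4 stall=0 (-) EX@5 MEM@6 WB@7
I3 sub r2 <- r3,r1: IF@4 ID@5 stall=2 (RAW on I2.r3 (WB@7)) EX@8 MEM@9 WB@10
I4 ld r2 <- r3: IF@5 ID@8 stall=0 (-) EX@9 MEM@10 WB@11
I5 ld r4 <- r3: IF@8 ID@9 stall=0 (-) EX@10 MEM@11 WB@12
I6 add r1 <- r3,r4: IF@9 ID@10 stall=2 (RAW on I5.r4 (WB@12)) EX@13 MEM@14 WB@15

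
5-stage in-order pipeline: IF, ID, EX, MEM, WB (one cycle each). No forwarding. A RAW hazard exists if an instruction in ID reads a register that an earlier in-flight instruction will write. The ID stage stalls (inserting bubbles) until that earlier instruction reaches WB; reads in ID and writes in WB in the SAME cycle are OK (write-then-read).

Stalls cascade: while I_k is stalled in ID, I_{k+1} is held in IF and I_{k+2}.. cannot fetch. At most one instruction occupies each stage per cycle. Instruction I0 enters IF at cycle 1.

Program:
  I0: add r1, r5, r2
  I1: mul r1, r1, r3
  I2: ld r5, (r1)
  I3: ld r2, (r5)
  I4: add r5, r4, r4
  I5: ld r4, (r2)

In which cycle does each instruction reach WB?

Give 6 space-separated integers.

Answer: 5 8 11 14 15 17

Derivation:
I0 add r1 <- r5,r2: IF@1 ID@2 stall=0 (-) EX@3 MEM@4 WB@5
I1 mul r1 <- r1,r3: IF@2 ID@3 stall=2 (RAW on I0.r1 (WB@5)) EX@6 MEM@7 WB@8
I2 ld r5 <- r1: IF@3 ID@6 stall=2 (RAW on I1.r1 (WB@8)) EX@9 MEM@10 WB@11
I3 ld r2 <- r5: IF@6 ID@9 stall=2 (RAW on I2.r5 (WB@11)) EX@12 MEM@13 WB@14
I4 add r5 <- r4,r4: IF@9 ID@12 stall=0 (-) EX@13 MEM@14 WB@15
I5 ld r4 <- r2: IF@12 ID@13 stall=1 (RAW on I3.r2 (WB@14)) EX@15 MEM@16 WB@17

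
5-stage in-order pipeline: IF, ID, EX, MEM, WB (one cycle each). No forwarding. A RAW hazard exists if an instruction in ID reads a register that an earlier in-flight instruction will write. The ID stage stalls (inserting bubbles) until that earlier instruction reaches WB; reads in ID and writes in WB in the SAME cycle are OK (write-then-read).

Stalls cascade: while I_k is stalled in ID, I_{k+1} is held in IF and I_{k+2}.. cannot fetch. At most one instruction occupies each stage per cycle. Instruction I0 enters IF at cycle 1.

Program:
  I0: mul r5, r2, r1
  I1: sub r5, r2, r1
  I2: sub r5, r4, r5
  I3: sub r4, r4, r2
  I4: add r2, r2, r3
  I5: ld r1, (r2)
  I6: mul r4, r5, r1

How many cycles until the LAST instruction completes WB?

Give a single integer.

Answer: 17

Derivation:
I0 mul r5 <- r2,r1: IF@1 ID@2 stall=0 (-) EX@3 MEM@4 WB@5
I1 sub r5 <- r2,r1: IF@2 ID@3 stall=0 (-) EX@4 MEM@5 WB@6
I2 sub r5 <- r4,r5: IF@3 ID@4 stall=2 (RAW on I1.r5 (WB@6)) EX@7 MEM@8 WB@9
I3 sub r4 <- r4,r2: IF@4 ID@7 stall=0 (-) EX@8 MEM@9 WB@10
I4 add r2 <- r2,r3: IF@7 ID@8 stall=0 (-) EX@9 MEM@10 WB@11
I5 ld r1 <- r2: IF@8 ID@9 stall=2 (RAW on I4.r2 (WB@11)) EX@12 MEM@13 WB@14
I6 mul r4 <- r5,r1: IF@9 ID@12 stall=2 (RAW on I5.r1 (WB@14)) EX@15 MEM@16 WB@17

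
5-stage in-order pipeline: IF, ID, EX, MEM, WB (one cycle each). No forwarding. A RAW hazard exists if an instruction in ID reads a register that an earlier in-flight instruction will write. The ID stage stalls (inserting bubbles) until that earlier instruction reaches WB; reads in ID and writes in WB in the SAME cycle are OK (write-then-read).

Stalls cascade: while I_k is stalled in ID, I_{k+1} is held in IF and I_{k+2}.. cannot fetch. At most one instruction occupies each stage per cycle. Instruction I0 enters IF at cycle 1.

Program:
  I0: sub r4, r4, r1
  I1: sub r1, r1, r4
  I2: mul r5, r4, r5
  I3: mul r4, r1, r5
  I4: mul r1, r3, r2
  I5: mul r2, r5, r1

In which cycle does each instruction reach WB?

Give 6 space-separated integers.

I0 sub r4 <- r4,r1: IF@1 ID@2 stall=0 (-) EX@3 MEM@4 WB@5
I1 sub r1 <- r1,r4: IF@2 ID@3 stall=2 (RAW on I0.r4 (WB@5)) EX@6 MEM@7 WB@8
I2 mul r5 <- r4,r5: IF@3 ID@6 stall=0 (-) EX@7 MEM@8 WB@9
I3 mul r4 <- r1,r5: IF@6 ID@7 stall=2 (RAW on I2.r5 (WB@9)) EX@10 MEM@11 WB@12
I4 mul r1 <- r3,r2: IF@7 ID@10 stall=0 (-) EX@11 MEM@12 WB@13
I5 mul r2 <- r5,r1: IF@10 ID@11 stall=2 (RAW on I4.r1 (WB@13)) EX@14 MEM@15 WB@16

Answer: 5 8 9 12 13 16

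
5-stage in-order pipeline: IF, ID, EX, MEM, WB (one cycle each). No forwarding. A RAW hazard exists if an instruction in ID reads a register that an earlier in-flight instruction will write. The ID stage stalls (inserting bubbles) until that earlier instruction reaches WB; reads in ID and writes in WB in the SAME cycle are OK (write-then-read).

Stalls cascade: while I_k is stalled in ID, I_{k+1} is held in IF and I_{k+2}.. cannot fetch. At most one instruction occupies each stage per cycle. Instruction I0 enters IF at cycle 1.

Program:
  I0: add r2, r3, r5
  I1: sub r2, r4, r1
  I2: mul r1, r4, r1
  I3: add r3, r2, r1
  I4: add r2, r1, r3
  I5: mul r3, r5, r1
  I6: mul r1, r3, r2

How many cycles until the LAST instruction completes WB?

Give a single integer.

I0 add r2 <- r3,r5: IF@1 ID@2 stall=0 (-) EX@3 MEM@4 WB@5
I1 sub r2 <- r4,r1: IF@2 ID@3 stall=0 (-) EX@4 MEM@5 WB@6
I2 mul r1 <- r4,r1: IF@3 ID@4 stall=0 (-) EX@5 MEM@6 WB@7
I3 add r3 <- r2,r1: IF@4 ID@5 stall=2 (RAW on I2.r1 (WB@7)) EX@8 MEM@9 WB@10
I4 add r2 <- r1,r3: IF@5 ID@8 stall=2 (RAW on I3.r3 (WB@10)) EX@11 MEM@12 WB@13
I5 mul r3 <- r5,r1: IF@8 ID@11 stall=0 (-) EX@12 MEM@13 WB@14
I6 mul r1 <- r3,r2: IF@11 ID@12 stall=2 (RAW on I5.r3 (WB@14)) EX@15 MEM@16 WB@17

Answer: 17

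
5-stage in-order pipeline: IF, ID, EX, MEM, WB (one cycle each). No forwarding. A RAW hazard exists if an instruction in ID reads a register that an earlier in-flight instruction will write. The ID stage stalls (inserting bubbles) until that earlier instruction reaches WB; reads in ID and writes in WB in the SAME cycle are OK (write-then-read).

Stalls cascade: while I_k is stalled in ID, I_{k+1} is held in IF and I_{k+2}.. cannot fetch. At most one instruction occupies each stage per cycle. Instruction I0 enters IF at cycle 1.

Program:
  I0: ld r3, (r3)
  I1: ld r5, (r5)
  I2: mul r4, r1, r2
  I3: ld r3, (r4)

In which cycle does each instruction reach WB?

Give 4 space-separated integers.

I0 ld r3 <- r3: IF@1 ID@2 stall=0 (-) EX@3 MEM@4 WB@5
I1 ld r5 <- r5: IF@2 ID@3 stall=0 (-) EX@4 MEM@5 WB@6
I2 mul r4 <- r1,r2: IF@3 ID@4 stall=0 (-) EX@5 MEM@6 WB@7
I3 ld r3 <- r4: IF@4 ID@5 stall=2 (RAW on I2.r4 (WB@7)) EX@8 MEM@9 WB@10

Answer: 5 6 7 10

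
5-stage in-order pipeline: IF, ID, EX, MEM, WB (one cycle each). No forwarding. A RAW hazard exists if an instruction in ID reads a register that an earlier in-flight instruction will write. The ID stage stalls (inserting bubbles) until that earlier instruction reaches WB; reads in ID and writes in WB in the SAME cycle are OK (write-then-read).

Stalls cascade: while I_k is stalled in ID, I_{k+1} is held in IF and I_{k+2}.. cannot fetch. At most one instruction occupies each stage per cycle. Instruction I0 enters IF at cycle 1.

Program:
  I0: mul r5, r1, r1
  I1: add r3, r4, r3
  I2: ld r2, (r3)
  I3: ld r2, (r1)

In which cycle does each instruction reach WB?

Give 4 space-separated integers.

I0 mul r5 <- r1,r1: IF@1 ID@2 stall=0 (-) EX@3 MEM@4 WB@5
I1 add r3 <- r4,r3: IF@2 ID@3 stall=0 (-) EX@4 MEM@5 WB@6
I2 ld r2 <- r3: IF@3 ID@4 stall=2 (RAW on I1.r3 (WB@6)) EX@7 MEM@8 WB@9
I3 ld r2 <- r1: IF@4 ID@7 stall=0 (-) EX@8 MEM@9 WB@10

Answer: 5 6 9 10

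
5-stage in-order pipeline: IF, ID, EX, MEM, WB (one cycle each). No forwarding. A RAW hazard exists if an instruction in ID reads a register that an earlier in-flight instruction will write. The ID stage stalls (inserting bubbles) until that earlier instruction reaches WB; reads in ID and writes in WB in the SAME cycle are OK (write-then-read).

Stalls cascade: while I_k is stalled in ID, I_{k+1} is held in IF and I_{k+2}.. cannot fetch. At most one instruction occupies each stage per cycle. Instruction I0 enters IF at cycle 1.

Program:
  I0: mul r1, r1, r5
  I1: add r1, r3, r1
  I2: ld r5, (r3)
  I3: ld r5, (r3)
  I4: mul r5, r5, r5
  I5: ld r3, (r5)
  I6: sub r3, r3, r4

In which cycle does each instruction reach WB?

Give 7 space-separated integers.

I0 mul r1 <- r1,r5: IF@1 ID@2 stall=0 (-) EX@3 MEM@4 WB@5
I1 add r1 <- r3,r1: IF@2 ID@3 stall=2 (RAW on I0.r1 (WB@5)) EX@6 MEM@7 WB@8
I2 ld r5 <- r3: IF@3 ID@6 stall=0 (-) EX@7 MEM@8 WB@9
I3 ld r5 <- r3: IF@6 ID@7 stall=0 (-) EX@8 MEM@9 WB@10
I4 mul r5 <- r5,r5: IF@7 ID@8 stall=2 (RAW on I3.r5 (WB@10)) EX@11 MEM@12 WB@13
I5 ld r3 <- r5: IF@8 ID@11 stall=2 (RAW on I4.r5 (WB@13)) EX@14 MEM@15 WB@16
I6 sub r3 <- r3,r4: IF@11 ID@14 stall=2 (RAW on I5.r3 (WB@16)) EX@17 MEM@18 WB@19

Answer: 5 8 9 10 13 16 19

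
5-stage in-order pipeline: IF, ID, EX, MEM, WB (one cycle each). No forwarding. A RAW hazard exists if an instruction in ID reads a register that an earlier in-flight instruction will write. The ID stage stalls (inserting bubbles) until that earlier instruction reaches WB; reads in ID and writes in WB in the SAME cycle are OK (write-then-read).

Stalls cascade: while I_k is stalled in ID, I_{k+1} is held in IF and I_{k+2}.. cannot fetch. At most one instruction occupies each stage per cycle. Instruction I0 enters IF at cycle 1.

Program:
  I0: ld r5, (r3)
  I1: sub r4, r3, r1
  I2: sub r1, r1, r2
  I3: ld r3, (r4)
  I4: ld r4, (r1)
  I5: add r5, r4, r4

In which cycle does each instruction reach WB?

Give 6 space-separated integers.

Answer: 5 6 7 9 10 13

Derivation:
I0 ld r5 <- r3: IF@1 ID@2 stall=0 (-) EX@3 MEM@4 WB@5
I1 sub r4 <- r3,r1: IF@2 ID@3 stall=0 (-) EX@4 MEM@5 WB@6
I2 sub r1 <- r1,r2: IF@3 ID@4 stall=0 (-) EX@5 MEM@6 WB@7
I3 ld r3 <- r4: IF@4 ID@5 stall=1 (RAW on I1.r4 (WB@6)) EX@7 MEM@8 WB@9
I4 ld r4 <- r1: IF@5 ID@7 stall=0 (-) EX@8 MEM@9 WB@10
I5 add r5 <- r4,r4: IF@7 ID@8 stall=2 (RAW on I4.r4 (WB@10)) EX@11 MEM@12 WB@13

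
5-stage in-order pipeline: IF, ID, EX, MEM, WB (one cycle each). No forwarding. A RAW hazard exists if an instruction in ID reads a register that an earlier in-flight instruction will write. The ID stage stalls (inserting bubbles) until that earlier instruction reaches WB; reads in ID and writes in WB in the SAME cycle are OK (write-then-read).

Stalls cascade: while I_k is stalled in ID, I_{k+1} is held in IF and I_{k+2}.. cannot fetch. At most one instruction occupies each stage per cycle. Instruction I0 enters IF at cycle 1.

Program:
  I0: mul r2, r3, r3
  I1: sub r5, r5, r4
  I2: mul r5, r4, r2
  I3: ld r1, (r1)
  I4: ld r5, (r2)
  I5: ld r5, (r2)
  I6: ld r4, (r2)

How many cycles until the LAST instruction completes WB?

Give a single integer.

I0 mul r2 <- r3,r3: IF@1 ID@2 stall=0 (-) EX@3 MEM@4 WB@5
I1 sub r5 <- r5,r4: IF@2 ID@3 stall=0 (-) EX@4 MEM@5 WB@6
I2 mul r5 <- r4,r2: IF@3 ID@4 stall=1 (RAW on I0.r2 (WB@5)) EX@6 MEM@7 WB@8
I3 ld r1 <- r1: IF@4 ID@6 stall=0 (-) EX@7 MEM@8 WB@9
I4 ld r5 <- r2: IF@6 ID@7 stall=0 (-) EX@8 MEM@9 WB@10
I5 ld r5 <- r2: IF@7 ID@8 stall=0 (-) EX@9 MEM@10 WB@11
I6 ld r4 <- r2: IF@8 ID@9 stall=0 (-) EX@10 MEM@11 WB@12

Answer: 12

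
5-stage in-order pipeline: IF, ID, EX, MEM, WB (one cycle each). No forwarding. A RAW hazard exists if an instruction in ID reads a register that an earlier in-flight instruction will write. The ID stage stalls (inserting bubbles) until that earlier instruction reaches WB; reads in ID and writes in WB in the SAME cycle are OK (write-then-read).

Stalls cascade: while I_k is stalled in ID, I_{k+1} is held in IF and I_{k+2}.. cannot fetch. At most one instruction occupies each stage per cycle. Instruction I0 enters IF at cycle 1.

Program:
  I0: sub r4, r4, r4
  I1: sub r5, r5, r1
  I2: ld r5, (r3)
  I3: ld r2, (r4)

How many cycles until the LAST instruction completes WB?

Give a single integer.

Answer: 8

Derivation:
I0 sub r4 <- r4,r4: IF@1 ID@2 stall=0 (-) EX@3 MEM@4 WB@5
I1 sub r5 <- r5,r1: IF@2 ID@3 stall=0 (-) EX@4 MEM@5 WB@6
I2 ld r5 <- r3: IF@3 ID@4 stall=0 (-) EX@5 MEM@6 WB@7
I3 ld r2 <- r4: IF@4 ID@5 stall=0 (-) EX@6 MEM@7 WB@8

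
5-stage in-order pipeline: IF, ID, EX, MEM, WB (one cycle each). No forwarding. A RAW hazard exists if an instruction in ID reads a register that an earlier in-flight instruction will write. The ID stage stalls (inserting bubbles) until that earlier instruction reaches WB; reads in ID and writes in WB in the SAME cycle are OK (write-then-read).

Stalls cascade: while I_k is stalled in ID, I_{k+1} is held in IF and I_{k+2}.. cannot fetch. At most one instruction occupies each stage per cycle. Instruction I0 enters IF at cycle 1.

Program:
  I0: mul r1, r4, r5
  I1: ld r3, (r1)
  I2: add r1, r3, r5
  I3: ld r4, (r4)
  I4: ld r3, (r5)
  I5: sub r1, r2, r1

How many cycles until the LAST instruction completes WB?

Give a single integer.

I0 mul r1 <- r4,r5: IF@1 ID@2 stall=0 (-) EX@3 MEM@4 WB@5
I1 ld r3 <- r1: IF@2 ID@3 stall=2 (RAW on I0.r1 (WB@5)) EX@6 MEM@7 WB@8
I2 add r1 <- r3,r5: IF@3 ID@6 stall=2 (RAW on I1.r3 (WB@8)) EX@9 MEM@10 WB@11
I3 ld r4 <- r4: IF@6 ID@9 stall=0 (-) EX@10 MEM@11 WB@12
I4 ld r3 <- r5: IF@9 ID@10 stall=0 (-) EX@11 MEM@12 WB@13
I5 sub r1 <- r2,r1: IF@10 ID@11 stall=0 (-) EX@12 MEM@13 WB@14

Answer: 14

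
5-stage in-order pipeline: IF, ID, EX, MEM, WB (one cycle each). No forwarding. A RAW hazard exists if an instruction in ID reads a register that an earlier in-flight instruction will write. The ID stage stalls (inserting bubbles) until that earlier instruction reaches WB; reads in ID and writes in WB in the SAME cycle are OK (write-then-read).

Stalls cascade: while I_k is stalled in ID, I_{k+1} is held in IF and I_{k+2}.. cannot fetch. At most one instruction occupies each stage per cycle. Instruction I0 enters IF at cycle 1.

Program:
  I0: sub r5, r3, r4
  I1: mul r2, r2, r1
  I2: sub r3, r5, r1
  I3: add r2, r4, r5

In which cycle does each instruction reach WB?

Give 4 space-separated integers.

Answer: 5 6 8 9

Derivation:
I0 sub r5 <- r3,r4: IF@1 ID@2 stall=0 (-) EX@3 MEM@4 WB@5
I1 mul r2 <- r2,r1: IF@2 ID@3 stall=0 (-) EX@4 MEM@5 WB@6
I2 sub r3 <- r5,r1: IF@3 ID@4 stall=1 (RAW on I0.r5 (WB@5)) EX@6 MEM@7 WB@8
I3 add r2 <- r4,r5: IF@4 ID@6 stall=0 (-) EX@7 MEM@8 WB@9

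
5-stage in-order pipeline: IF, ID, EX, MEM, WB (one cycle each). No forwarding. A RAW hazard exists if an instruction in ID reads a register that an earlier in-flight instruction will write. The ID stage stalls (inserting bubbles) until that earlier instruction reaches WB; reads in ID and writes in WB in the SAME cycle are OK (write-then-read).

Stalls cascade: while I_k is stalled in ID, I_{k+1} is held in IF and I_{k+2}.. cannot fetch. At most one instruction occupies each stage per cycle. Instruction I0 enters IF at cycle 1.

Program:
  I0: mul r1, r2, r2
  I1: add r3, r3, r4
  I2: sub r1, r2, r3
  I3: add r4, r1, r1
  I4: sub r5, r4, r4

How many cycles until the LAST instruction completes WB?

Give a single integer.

I0 mul r1 <- r2,r2: IF@1 ID@2 stall=0 (-) EX@3 MEM@4 WB@5
I1 add r3 <- r3,r4: IF@2 ID@3 stall=0 (-) EX@4 MEM@5 WB@6
I2 sub r1 <- r2,r3: IF@3 ID@4 stall=2 (RAW on I1.r3 (WB@6)) EX@7 MEM@8 WB@9
I3 add r4 <- r1,r1: IF@4 ID@7 stall=2 (RAW on I2.r1 (WB@9)) EX@10 MEM@11 WB@12
I4 sub r5 <- r4,r4: IF@7 ID@10 stall=2 (RAW on I3.r4 (WB@12)) EX@13 MEM@14 WB@15

Answer: 15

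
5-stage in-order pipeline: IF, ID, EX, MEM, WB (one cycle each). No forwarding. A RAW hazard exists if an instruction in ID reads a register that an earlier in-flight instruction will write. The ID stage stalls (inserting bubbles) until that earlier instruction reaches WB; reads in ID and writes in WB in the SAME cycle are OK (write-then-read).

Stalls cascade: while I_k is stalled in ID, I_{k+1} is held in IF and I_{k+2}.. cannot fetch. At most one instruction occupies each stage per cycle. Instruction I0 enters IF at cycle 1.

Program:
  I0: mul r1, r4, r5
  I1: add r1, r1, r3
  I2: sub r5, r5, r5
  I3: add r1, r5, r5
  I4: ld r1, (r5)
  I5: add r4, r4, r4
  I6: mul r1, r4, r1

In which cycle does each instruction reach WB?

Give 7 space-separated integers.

I0 mul r1 <- r4,r5: IF@1 ID@2 stall=0 (-) EX@3 MEM@4 WB@5
I1 add r1 <- r1,r3: IF@2 ID@3 stall=2 (RAW on I0.r1 (WB@5)) EX@6 MEM@7 WB@8
I2 sub r5 <- r5,r5: IF@3 ID@6 stall=0 (-) EX@7 MEM@8 WB@9
I3 add r1 <- r5,r5: IF@6 ID@7 stall=2 (RAW on I2.r5 (WB@9)) EX@10 MEM@11 WB@12
I4 ld r1 <- r5: IF@7 ID@10 stall=0 (-) EX@11 MEM@12 WB@13
I5 add r4 <- r4,r4: IF@10 ID@11 stall=0 (-) EX@12 MEM@13 WB@14
I6 mul r1 <- r4,r1: IF@11 ID@12 stall=2 (RAW on I5.r4 (WB@14)) EX@15 MEM@16 WB@17

Answer: 5 8 9 12 13 14 17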